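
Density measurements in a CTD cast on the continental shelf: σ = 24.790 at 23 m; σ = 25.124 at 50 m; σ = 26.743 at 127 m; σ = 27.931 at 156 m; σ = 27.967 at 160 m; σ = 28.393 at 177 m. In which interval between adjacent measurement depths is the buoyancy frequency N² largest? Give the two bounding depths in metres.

Compute the density gradient over each adjacent pair:
  23–50 m: Δρ/Δz = 0.334/27 = 0.012 kg m⁻⁴
  50–127 m: Δρ/Δz = 1.619/77 = 0.021 kg m⁻⁴
  127–156 m: Δρ/Δz = 1.188/29 = 0.041 kg m⁻⁴
  156–160 m: Δρ/Δz = 0.036/4 = 9.0 × 10⁻³ kg m⁻⁴
  160–177 m: Δρ/Δz = 0.426/17 = 0.025 kg m⁻⁴
The largest gradient is in the 127–156 m interval — the pycnocline.

127–156 m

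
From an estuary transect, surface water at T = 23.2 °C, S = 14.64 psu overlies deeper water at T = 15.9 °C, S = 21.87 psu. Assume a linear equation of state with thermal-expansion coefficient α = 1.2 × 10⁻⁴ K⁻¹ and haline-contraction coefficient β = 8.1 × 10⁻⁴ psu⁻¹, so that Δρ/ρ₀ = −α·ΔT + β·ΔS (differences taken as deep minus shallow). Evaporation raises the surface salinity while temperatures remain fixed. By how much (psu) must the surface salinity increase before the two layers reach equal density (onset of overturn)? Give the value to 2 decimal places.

Neutral buoyancy requires −α(T_deep − T_surf) + β(S_deep − S_surf′) = 0.
S_surf′ = S_deep − (α/β)·ΔT = 21.87 − (1.2 × 10⁻⁴/8.1 × 10⁻⁴)·(-7.3) = 22.9515 psu.
Increase required: 22.9515 − 14.64 = 8.3115 psu.

8.31 psu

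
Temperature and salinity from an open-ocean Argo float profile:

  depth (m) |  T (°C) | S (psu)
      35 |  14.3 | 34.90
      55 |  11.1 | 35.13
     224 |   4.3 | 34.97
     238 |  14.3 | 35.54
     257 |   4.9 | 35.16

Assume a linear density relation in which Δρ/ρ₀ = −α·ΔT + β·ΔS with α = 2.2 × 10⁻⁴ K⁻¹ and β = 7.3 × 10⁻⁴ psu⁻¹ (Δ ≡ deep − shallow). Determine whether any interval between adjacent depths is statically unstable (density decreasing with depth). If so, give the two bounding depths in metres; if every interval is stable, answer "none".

224–238 m

Evaluate Δρ/ρ₀ = −αΔT + βΔS across each adjacent pair:
  35–55 m: −αΔT+βΔS = −(2.2 × 10⁻⁴)(-3.2)+(7.3 × 10⁻⁴)(+0.23) = 8.7 × 10⁻⁴ → stable
  55–224 m: −αΔT+βΔS = −(2.2 × 10⁻⁴)(-6.8)+(7.3 × 10⁻⁴)(-0.16) = 1.4 × 10⁻³ → stable
  224–238 m: −αΔT+βΔS = −(2.2 × 10⁻⁴)(+10.0)+(7.3 × 10⁻⁴)(+0.57) = -1.8 × 10⁻³ → UNSTABLE
  238–257 m: −αΔT+βΔS = −(2.2 × 10⁻⁴)(-9.4)+(7.3 × 10⁻⁴)(-0.38) = 1.8 × 10⁻³ → stable
The 224–238 m interval has Δρ < 0: lighter water underlies denser water.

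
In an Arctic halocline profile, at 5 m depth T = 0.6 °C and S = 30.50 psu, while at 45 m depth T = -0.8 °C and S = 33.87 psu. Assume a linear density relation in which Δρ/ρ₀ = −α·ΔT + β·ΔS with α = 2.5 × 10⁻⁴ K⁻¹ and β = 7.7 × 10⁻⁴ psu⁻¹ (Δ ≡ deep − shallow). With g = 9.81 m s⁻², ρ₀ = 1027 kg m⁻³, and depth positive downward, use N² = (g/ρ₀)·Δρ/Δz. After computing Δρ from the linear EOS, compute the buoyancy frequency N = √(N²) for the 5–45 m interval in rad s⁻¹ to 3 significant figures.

ΔT = -1.4 K, ΔS = +3.37 psu (deep − shallow).
Δρ/ρ₀ = −αΔT + βΔS = 3.50 × 10⁻⁴ + 2.5949 × 10⁻³ = 2.9449 × 10⁻³, so Δρ ≈ 3.024 kg m⁻³.
N² = (g/ρ₀)·Δρ/Δz = g·(Δρ/ρ₀)/Δz = 9.81 × 2.9449 × 10⁻³ / 40 = 7.2224 × 10⁻⁴ s⁻².
N = √(7.2224 × 10⁻⁴) = 0.026875 rad s⁻¹ ≈ 0.0269 rad s⁻¹.

0.0269 rad s⁻¹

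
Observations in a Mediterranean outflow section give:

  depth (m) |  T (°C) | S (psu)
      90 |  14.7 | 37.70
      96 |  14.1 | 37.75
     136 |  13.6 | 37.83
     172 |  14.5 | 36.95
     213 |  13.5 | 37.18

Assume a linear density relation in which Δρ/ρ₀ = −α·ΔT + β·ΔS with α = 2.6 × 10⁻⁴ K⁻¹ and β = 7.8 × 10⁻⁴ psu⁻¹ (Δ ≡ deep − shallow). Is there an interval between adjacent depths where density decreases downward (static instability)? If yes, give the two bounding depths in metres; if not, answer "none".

136–172 m

Evaluate Δρ/ρ₀ = −αΔT + βΔS across each adjacent pair:
  90–96 m: −αΔT+βΔS = −(2.6 × 10⁻⁴)(-0.6)+(7.8 × 10⁻⁴)(+0.05) = 1.9 × 10⁻⁴ → stable
  96–136 m: −αΔT+βΔS = −(2.6 × 10⁻⁴)(-0.5)+(7.8 × 10⁻⁴)(+0.08) = 1.9 × 10⁻⁴ → stable
  136–172 m: −αΔT+βΔS = −(2.6 × 10⁻⁴)(+0.9)+(7.8 × 10⁻⁴)(-0.88) = -9.2 × 10⁻⁴ → UNSTABLE
  172–213 m: −αΔT+βΔS = −(2.6 × 10⁻⁴)(-1.0)+(7.8 × 10⁻⁴)(+0.23) = 4.4 × 10⁻⁴ → stable
The 136–172 m interval has Δρ < 0: lighter water underlies denser water.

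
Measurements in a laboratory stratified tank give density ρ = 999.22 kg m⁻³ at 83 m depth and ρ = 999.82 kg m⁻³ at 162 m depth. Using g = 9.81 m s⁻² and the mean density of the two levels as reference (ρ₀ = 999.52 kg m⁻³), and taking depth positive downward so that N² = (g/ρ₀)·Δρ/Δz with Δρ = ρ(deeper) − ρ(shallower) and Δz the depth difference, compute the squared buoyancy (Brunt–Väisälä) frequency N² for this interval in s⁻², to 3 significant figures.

Δρ = 999.82 − 999.22 = 0.60 kg m⁻³ over Δz = 162 − 83 = 79 m.
N² = (9.81/999.52) × (0.60/79) = 7.4542 × 10⁻⁵ s⁻² ≈ 7.45 × 10⁻⁵ s⁻².

7.45 × 10⁻⁵ s⁻²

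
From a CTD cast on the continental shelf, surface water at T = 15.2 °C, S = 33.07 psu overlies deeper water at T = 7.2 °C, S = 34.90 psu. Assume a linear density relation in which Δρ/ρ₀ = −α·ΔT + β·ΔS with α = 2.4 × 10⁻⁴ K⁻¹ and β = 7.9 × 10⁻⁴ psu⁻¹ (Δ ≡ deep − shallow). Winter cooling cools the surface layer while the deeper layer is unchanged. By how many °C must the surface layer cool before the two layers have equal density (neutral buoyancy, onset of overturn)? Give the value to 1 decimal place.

14.0 °C

Neutral buoyancy requires Δρ = 0, i.e. −α(T_deep − T_surf′) + β(S_deep − S_surf) = 0.
T_surf′ = T_deep − (β/α)·ΔS = 7.2 − (7.9 × 10⁻⁴/2.4 × 10⁻⁴)·(+1.83) = 1.176 °C.
Cooling required: 15.2 − (1.176) = 14.024 °C.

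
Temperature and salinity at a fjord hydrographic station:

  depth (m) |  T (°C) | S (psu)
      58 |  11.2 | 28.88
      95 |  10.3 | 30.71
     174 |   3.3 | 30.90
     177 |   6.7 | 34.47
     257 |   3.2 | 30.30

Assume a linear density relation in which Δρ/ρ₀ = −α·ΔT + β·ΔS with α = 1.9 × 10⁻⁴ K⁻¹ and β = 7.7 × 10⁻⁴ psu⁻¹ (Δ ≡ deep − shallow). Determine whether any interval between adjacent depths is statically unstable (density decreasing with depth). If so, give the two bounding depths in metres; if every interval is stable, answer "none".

177–257 m

Evaluate Δρ/ρ₀ = −αΔT + βΔS across each adjacent pair:
  58–95 m: −αΔT+βΔS = −(1.9 × 10⁻⁴)(-0.9)+(7.7 × 10⁻⁴)(+1.83) = 1.6 × 10⁻³ → stable
  95–174 m: −αΔT+βΔS = −(1.9 × 10⁻⁴)(-7.0)+(7.7 × 10⁻⁴)(+0.19) = 1.5 × 10⁻³ → stable
  174–177 m: −αΔT+βΔS = −(1.9 × 10⁻⁴)(+3.4)+(7.7 × 10⁻⁴)(+3.57) = 2.1 × 10⁻³ → stable
  177–257 m: −αΔT+βΔS = −(1.9 × 10⁻⁴)(-3.5)+(7.7 × 10⁻⁴)(-4.17) = -2.5 × 10⁻³ → UNSTABLE
The 177–257 m interval has Δρ < 0: lighter water underlies denser water.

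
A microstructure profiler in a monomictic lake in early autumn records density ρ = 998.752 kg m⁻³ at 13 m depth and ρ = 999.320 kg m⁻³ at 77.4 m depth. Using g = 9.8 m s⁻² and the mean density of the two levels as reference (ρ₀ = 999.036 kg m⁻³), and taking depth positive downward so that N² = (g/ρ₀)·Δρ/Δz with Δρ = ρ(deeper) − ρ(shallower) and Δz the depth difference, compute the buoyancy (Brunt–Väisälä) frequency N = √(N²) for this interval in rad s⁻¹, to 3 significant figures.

9.30 × 10⁻³ rad s⁻¹

Δρ = 999.320 − 998.752 = 0.568 kg m⁻³ over Δz = 77.4 − 13 = 64.4 m.
N² = (9.8/999.036) × (0.568/64.4) = 8.6518 × 10⁻⁵ s⁻².
N = √(8.6518 × 10⁻⁵) = 9.3015 × 10⁻³ rad s⁻¹ ≈ 9.30 × 10⁻³ rad s⁻¹.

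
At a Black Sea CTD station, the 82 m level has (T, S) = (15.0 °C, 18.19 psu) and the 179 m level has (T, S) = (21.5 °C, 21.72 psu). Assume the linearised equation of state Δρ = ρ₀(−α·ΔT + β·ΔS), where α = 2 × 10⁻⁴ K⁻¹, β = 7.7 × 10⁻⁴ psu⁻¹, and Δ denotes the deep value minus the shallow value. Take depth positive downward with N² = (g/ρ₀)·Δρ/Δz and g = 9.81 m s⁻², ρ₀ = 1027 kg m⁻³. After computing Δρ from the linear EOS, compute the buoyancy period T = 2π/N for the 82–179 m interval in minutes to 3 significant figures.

ΔT = +6.5 K, ΔS = +3.53 psu (deep − shallow).
Δρ/ρ₀ = −αΔT + βΔS = -1.30 × 10⁻³ + 2.7181 × 10⁻³ = 1.4181 × 10⁻³, so Δρ ≈ 1.456 kg m⁻³.
N² = (g/ρ₀)·Δρ/Δz = g·(Δρ/ρ₀)/Δz = 9.81 × 1.4181 × 10⁻³ / 97 = 1.4342 × 10⁻⁴ s⁻².
N = √(1.4342 × 10⁻⁴) = 0.011976 rad s⁻¹ → T = 2π/N = 524.65 s = 8.7442 min ≈ 8.74 min.

8.74 min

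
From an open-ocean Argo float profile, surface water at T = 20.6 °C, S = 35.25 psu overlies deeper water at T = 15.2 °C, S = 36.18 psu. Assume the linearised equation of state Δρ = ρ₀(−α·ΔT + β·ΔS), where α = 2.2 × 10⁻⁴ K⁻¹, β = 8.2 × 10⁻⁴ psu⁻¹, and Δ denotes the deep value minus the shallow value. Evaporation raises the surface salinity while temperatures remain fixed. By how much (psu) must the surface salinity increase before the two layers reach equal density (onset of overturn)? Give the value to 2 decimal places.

2.38 psu

Neutral buoyancy requires −α(T_deep − T_surf) + β(S_deep − S_surf′) = 0.
S_surf′ = S_deep − (α/β)·ΔT = 36.18 − (2.2 × 10⁻⁴/8.2 × 10⁻⁴)·(-5.4) = 37.6288 psu.
Increase required: 37.6288 − 35.25 = 2.3788 psu.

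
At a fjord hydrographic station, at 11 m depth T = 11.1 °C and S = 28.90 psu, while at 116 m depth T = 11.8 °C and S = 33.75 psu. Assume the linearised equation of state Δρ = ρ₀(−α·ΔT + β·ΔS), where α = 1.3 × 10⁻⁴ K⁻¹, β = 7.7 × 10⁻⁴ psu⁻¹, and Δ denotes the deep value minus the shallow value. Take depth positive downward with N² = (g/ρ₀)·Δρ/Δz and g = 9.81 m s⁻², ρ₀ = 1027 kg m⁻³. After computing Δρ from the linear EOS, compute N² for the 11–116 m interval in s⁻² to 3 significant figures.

ΔT = +0.7 K, ΔS = +4.85 psu (deep − shallow).
Δρ/ρ₀ = −αΔT + βΔS = -9.10 × 10⁻⁵ + 3.7345 × 10⁻³ = 3.6435 × 10⁻³, so Δρ ≈ 3.742 kg m⁻³.
N² = (g/ρ₀)·Δρ/Δz = g·(Δρ/ρ₀)/Δz = 9.81 × 3.6435 × 10⁻³ / 105 = 3.4041 × 10⁻⁴ s⁻² ≈ 3.40 × 10⁻⁴ s⁻².

3.40 × 10⁻⁴ s⁻²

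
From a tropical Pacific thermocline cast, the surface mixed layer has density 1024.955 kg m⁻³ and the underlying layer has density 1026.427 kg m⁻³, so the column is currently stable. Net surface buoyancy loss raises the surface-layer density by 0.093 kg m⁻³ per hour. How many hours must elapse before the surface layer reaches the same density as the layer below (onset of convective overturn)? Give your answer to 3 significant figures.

Density deficit of the surface layer: 1026.427 − 1024.955 = 1.472 kg m⁻³.
Required change = 1.472 / 0.093 = 15.8 hours.

15.8 hours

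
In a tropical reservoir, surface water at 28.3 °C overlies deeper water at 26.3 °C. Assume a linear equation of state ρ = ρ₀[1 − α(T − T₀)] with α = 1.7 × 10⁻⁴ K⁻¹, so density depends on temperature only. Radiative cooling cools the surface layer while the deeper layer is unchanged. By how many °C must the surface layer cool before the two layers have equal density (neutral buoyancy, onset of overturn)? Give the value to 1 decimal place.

With temperature the only control, equal density requires T_surf′ = T_deep.
T_surf′ = 26.3 °C.
Cooling required: 28.3 − 26.3 = 2.0 °C.

2.0 °C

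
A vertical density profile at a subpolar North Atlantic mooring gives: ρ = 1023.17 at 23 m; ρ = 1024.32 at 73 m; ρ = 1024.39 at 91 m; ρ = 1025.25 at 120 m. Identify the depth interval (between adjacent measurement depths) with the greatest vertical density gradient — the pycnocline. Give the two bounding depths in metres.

91–120 m

Compute the density gradient over each adjacent pair:
  23–73 m: Δρ/Δz = 1.15/50 = 0.023 kg m⁻⁴
  73–91 m: Δρ/Δz = 0.07/18 = 3.9 × 10⁻³ kg m⁻⁴
  91–120 m: Δρ/Δz = 0.86/29 = 0.030 kg m⁻⁴
The largest gradient is in the 91–120 m interval — the pycnocline.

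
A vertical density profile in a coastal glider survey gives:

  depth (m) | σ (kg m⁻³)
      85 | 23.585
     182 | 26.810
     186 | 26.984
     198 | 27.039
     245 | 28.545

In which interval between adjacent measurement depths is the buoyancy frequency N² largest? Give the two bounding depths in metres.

Compute the density gradient over each adjacent pair:
  85–182 m: Δρ/Δz = 3.225/97 = 0.033 kg m⁻⁴
  182–186 m: Δρ/Δz = 0.174/4 = 0.043 kg m⁻⁴
  186–198 m: Δρ/Δz = 0.055/12 = 4.6 × 10⁻³ kg m⁻⁴
  198–245 m: Δρ/Δz = 1.506/47 = 0.032 kg m⁻⁴
The largest gradient is in the 182–186 m interval — the pycnocline.

182–186 m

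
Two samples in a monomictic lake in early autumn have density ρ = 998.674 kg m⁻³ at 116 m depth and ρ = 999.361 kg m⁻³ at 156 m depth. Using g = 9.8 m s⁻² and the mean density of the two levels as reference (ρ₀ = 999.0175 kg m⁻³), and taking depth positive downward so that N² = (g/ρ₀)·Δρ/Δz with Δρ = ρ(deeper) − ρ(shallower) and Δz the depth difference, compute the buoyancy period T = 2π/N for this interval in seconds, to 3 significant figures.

484 s

Δρ = 999.361 − 998.674 = 0.687 kg m⁻³ over Δz = 156 − 116 = 40 m.
N² = (9.8/999.0175) × (0.687/40) = 1.6848 × 10⁻⁴ s⁻².
N = √(1.6848 × 10⁻⁴) = 0.012980 rad s⁻¹, so T = 2π/N = 484.07 s ≈ 484 s.
N² > 0, so the interval is statically stable.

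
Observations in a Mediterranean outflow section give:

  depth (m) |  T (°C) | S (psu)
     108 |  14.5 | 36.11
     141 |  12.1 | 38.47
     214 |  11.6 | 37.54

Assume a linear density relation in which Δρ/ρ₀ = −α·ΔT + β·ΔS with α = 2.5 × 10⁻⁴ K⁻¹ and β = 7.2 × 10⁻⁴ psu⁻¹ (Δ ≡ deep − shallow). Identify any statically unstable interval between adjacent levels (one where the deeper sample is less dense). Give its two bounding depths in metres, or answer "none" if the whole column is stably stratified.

141–214 m

Evaluate Δρ/ρ₀ = −αΔT + βΔS across each adjacent pair:
  108–141 m: −αΔT+βΔS = −(2.5 × 10⁻⁴)(-2.4)+(7.2 × 10⁻⁴)(+2.36) = 2.3 × 10⁻³ → stable
  141–214 m: −αΔT+βΔS = −(2.5 × 10⁻⁴)(-0.5)+(7.2 × 10⁻⁴)(-0.93) = -5.4 × 10⁻⁴ → UNSTABLE
The 141–214 m interval has Δρ < 0: lighter water underlies denser water.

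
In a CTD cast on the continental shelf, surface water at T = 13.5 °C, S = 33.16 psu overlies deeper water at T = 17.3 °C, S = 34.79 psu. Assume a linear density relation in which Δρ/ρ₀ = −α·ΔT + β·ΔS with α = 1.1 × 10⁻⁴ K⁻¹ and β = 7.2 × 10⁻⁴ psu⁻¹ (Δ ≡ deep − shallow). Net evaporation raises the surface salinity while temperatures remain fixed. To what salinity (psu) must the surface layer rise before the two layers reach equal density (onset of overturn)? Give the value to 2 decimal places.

34.21 psu

Neutral buoyancy requires −α(T_deep − T_surf) + β(S_deep − S_surf′) = 0.
S_surf′ = S_deep − (α/β)·ΔT = 34.79 − (1.1 × 10⁻⁴/7.2 × 10⁻⁴)·(+3.8) = 34.2094 psu.
Increase required: 34.2094 − 33.16 = 1.0494 psu.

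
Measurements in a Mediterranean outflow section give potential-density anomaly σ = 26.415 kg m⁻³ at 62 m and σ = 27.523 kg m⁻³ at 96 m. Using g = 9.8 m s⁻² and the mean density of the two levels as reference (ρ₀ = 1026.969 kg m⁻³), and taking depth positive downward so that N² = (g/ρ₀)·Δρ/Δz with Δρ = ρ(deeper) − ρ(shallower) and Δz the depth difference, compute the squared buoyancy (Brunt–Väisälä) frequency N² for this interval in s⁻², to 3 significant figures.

Δρ = 1027.523 − 1026.415 = 1.108 kg m⁻³ over Δz = 96 − 62 = 34 m.
N² = (9.8/1026.969) × (1.108/34) = 3.1098 × 10⁻⁴ s⁻² ≈ 3.11 × 10⁻⁴ s⁻².

3.11 × 10⁻⁴ s⁻²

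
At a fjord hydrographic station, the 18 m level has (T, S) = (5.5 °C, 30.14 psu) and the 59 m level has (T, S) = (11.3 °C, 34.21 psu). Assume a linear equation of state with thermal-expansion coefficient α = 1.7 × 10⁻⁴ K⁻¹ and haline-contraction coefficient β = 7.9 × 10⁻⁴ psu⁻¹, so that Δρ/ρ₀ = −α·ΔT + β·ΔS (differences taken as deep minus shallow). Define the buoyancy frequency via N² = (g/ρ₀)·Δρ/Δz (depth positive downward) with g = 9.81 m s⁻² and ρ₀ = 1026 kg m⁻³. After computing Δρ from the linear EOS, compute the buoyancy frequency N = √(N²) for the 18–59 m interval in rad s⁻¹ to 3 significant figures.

0.0231 rad s⁻¹

ΔT = +5.8 K, ΔS = +4.07 psu (deep − shallow).
Δρ/ρ₀ = −αΔT + βΔS = -9.86 × 10⁻⁴ + 3.2153 × 10⁻³ = 2.2293 × 10⁻³, so Δρ ≈ 2.287 kg m⁻³.
N² = (g/ρ₀)·Δρ/Δz = g·(Δρ/ρ₀)/Δz = 9.81 × 2.2293 × 10⁻³ / 41 = 5.3340 × 10⁻⁴ s⁻².
N = √(5.3340 × 10⁻⁴) = 0.023095 rad s⁻¹ ≈ 0.0231 rad s⁻¹.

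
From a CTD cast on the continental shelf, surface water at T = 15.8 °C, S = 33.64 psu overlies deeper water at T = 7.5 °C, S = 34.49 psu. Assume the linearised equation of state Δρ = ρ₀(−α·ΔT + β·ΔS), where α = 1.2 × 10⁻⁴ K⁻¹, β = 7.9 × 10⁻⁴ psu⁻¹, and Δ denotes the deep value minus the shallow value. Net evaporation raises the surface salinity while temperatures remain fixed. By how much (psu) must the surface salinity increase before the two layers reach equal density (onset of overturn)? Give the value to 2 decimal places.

2.11 psu

Neutral buoyancy requires −α(T_deep − T_surf) + β(S_deep − S_surf′) = 0.
S_surf′ = S_deep − (α/β)·ΔT = 34.49 − (1.2 × 10⁻⁴/7.9 × 10⁻⁴)·(-8.3) = 35.7508 psu.
Increase required: 35.7508 − 33.64 = 2.1108 psu.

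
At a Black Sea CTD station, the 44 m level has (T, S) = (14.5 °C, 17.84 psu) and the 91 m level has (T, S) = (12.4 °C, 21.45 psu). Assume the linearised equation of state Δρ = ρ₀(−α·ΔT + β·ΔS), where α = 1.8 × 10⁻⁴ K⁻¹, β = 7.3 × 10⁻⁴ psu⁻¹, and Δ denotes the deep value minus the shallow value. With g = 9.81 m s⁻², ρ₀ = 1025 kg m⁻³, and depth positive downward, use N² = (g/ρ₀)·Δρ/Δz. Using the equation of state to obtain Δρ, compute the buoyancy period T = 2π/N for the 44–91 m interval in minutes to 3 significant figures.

4.18 min

ΔT = -2.1 K, ΔS = +3.61 psu (deep − shallow).
Δρ/ρ₀ = −αΔT + βΔS = 3.78 × 10⁻⁴ + 2.6353 × 10⁻³ = 3.0133 × 10⁻³, so Δρ ≈ 3.089 kg m⁻³.
N² = (g/ρ₀)·Δρ/Δz = g·(Δρ/ρ₀)/Δz = 9.81 × 3.0133 × 10⁻³ / 47 = 6.2895 × 10⁻⁴ s⁻².
N = √(6.2895 × 10⁻⁴) = 0.025079 rad s⁻¹ → T = 2π/N = 250.54 s = 4.1757 min ≈ 4.18 min.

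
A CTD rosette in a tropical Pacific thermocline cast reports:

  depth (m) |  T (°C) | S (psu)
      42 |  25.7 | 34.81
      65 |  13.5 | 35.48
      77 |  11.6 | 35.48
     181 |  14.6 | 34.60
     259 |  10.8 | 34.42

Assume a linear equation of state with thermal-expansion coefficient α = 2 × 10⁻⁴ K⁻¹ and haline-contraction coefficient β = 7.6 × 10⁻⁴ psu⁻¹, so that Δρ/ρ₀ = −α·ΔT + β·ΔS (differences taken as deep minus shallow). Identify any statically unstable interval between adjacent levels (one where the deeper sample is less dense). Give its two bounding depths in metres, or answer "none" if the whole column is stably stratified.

Evaluate Δρ/ρ₀ = −αΔT + βΔS across each adjacent pair:
  42–65 m: −αΔT+βΔS = −(2 × 10⁻⁴)(-12.2)+(7.6 × 10⁻⁴)(+0.67) = 2.9 × 10⁻³ → stable
  65–77 m: −αΔT+βΔS = −(2 × 10⁻⁴)(-1.9)+(7.6 × 10⁻⁴)(+0.00) = 3.8 × 10⁻⁴ → stable
  77–181 m: −αΔT+βΔS = −(2 × 10⁻⁴)(+3.0)+(7.6 × 10⁻⁴)(-0.88) = -1.3 × 10⁻³ → UNSTABLE
  181–259 m: −αΔT+βΔS = −(2 × 10⁻⁴)(-3.8)+(7.6 × 10⁻⁴)(-0.18) = 6.2 × 10⁻⁴ → stable
The 77–181 m interval has Δρ < 0: lighter water underlies denser water.

77–181 m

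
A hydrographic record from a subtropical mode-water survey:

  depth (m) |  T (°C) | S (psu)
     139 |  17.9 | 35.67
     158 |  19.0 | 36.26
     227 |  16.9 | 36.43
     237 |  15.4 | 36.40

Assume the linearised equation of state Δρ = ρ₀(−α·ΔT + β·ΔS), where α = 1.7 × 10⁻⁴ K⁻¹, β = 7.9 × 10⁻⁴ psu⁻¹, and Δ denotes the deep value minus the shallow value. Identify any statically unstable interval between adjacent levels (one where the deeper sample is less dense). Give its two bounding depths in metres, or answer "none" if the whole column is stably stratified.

none

Evaluate Δρ/ρ₀ = −αΔT + βΔS across each adjacent pair:
  139–158 m: −αΔT+βΔS = −(1.7 × 10⁻⁴)(+1.1)+(7.9 × 10⁻⁴)(+0.59) = 2.8 × 10⁻⁴ → stable
  158–227 m: −αΔT+βΔS = −(1.7 × 10⁻⁴)(-2.1)+(7.9 × 10⁻⁴)(+0.17) = 4.9 × 10⁻⁴ → stable
  227–237 m: −αΔT+βΔS = −(1.7 × 10⁻⁴)(-1.5)+(7.9 × 10⁻⁴)(-0.03) = 2.3 × 10⁻⁴ → stable
Every interval has Δρ > 0: the column is stably stratified throughout.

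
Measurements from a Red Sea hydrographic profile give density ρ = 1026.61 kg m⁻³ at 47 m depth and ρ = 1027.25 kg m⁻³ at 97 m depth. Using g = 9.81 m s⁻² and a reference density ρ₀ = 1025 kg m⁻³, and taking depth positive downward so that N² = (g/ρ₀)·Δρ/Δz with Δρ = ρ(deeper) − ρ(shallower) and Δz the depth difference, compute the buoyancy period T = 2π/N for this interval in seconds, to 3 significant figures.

568 s

Δρ = 1027.25 − 1026.61 = 0.64 kg m⁻³ over Δz = 97 − 47 = 50 m.
N² = (9.81/1025) × (0.64/50) = 1.2251 × 10⁻⁴ s⁻².
N = √(1.2251 × 10⁻⁴) = 0.011068 rad s⁻¹, so T = 2π/N = 567.69 s ≈ 568 s.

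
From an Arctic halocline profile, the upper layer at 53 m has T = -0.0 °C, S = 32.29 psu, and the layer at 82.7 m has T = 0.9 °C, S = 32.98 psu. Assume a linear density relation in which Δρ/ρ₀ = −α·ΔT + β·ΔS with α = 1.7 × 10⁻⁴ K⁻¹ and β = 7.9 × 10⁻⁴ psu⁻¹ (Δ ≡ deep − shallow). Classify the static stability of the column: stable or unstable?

stable

ΔT = 0.9 − -0.0 = +0.9 K and ΔS = 32.98 − 32.29 = +0.69 psu (deep − shallow).
−αΔT = -1.53 × 10⁻⁴; βΔS = 5.451 × 10⁻⁴; sum Δρ/ρ₀ = 3.921 × 10⁻⁴.
Δρ/ρ₀ > 0, so Δρ > 0: deeper water is denser → statically stable.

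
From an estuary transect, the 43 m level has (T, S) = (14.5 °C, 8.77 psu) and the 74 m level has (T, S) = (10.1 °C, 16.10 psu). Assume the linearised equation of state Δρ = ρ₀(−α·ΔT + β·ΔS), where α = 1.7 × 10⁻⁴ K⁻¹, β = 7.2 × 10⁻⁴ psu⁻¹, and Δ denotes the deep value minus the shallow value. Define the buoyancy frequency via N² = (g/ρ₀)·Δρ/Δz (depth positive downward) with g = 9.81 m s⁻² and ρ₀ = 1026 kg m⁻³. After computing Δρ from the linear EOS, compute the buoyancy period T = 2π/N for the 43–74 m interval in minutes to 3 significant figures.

2.40 min

ΔT = -4.4 K, ΔS = +7.33 psu (deep − shallow).
Δρ/ρ₀ = −αΔT + βΔS = 7.48 × 10⁻⁴ + 5.2776 × 10⁻³ = 6.0256 × 10⁻³, so Δρ ≈ 6.182 kg m⁻³.
N² = (g/ρ₀)·Δρ/Δz = g·(Δρ/ρ₀)/Δz = 9.81 × 6.0256 × 10⁻³ / 31 = 1.9068 × 10⁻³ s⁻².
N = √(1.9068 × 10⁻³) = 0.043667 rad s⁻¹ → T = 2π/N = 143.89 s = 2.3982 min ≈ 2.40 min.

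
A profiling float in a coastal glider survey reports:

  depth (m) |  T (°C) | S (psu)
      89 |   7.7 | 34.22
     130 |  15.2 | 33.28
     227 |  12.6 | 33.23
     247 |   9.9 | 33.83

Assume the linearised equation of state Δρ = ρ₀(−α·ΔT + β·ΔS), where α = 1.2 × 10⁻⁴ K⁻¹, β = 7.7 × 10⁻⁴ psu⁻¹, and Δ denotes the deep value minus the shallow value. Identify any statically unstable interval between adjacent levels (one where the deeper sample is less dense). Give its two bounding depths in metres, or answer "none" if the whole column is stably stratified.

Evaluate Δρ/ρ₀ = −αΔT + βΔS across each adjacent pair:
  89–130 m: −αΔT+βΔS = −(1.2 × 10⁻⁴)(+7.5)+(7.7 × 10⁻⁴)(-0.94) = -1.6 × 10⁻³ → UNSTABLE
  130–227 m: −αΔT+βΔS = −(1.2 × 10⁻⁴)(-2.6)+(7.7 × 10⁻⁴)(-0.05) = 2.7 × 10⁻⁴ → stable
  227–247 m: −αΔT+βΔS = −(1.2 × 10⁻⁴)(-2.7)+(7.7 × 10⁻⁴)(+0.60) = 7.9 × 10⁻⁴ → stable
The 89–130 m interval has Δρ < 0: lighter water underlies denser water.

89–130 m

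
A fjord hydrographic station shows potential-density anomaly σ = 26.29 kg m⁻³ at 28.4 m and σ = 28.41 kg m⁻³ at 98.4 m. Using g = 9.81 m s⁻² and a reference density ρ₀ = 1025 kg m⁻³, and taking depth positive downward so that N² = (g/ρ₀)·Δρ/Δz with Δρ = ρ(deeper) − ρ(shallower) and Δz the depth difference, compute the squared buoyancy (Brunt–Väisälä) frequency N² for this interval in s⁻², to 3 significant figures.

2.90 × 10⁻⁴ s⁻²

Δρ = 1028.41 − 1026.29 = 2.12 kg m⁻³ over Δz = 98.4 − 28.4 = 70 m.
N² = (9.81/1025) × (2.12/70) = 2.8986 × 10⁻⁴ s⁻² ≈ 2.90 × 10⁻⁴ s⁻².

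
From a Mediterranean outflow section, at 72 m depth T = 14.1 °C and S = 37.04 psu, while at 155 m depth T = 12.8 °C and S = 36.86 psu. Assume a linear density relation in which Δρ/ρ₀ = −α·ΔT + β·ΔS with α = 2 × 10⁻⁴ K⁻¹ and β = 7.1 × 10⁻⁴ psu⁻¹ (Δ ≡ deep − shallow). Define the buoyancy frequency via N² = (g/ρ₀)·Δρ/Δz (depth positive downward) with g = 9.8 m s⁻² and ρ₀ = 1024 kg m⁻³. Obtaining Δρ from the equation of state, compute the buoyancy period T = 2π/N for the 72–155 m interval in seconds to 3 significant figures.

1.59 × 10³ s

ΔT = -1.3 K, ΔS = -0.18 psu (deep − shallow).
Δρ/ρ₀ = −αΔT + βΔS = 2.60 × 10⁻⁴ − 1.278 × 10⁻⁴ = 1.322 × 10⁻⁴, so Δρ ≈ 0.1354 kg m⁻³.
N² = (g/ρ₀)·Δρ/Δz = g·(Δρ/ρ₀)/Δz = 9.8 × 1.322 × 10⁻⁴ / 83 = 1.5609 × 10⁻⁵ s⁻².
N = √(1.5609 × 10⁻⁵) = 3.9508 × 10⁻³ rad s⁻¹ → T = 2π/N = 1.5904 × 10³ s ≈ 1.59 × 10³ s.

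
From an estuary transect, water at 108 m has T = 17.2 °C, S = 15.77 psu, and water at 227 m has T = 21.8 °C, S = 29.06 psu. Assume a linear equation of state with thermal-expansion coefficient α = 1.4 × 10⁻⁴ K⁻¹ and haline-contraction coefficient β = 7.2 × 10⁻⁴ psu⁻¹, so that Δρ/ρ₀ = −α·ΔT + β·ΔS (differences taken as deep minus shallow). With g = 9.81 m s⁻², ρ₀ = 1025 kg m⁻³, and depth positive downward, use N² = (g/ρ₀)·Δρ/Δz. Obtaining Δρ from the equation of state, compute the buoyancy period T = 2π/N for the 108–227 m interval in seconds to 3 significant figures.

ΔT = +4.6 K, ΔS = +13.29 psu (deep − shallow).
Δρ/ρ₀ = −αΔT + βΔS = -6.44 × 10⁻⁴ + 9.5688 × 10⁻³ = 8.9248 × 10⁻³, so Δρ ≈ 9.148 kg m⁻³.
N² = (g/ρ₀)·Δρ/Δz = g·(Δρ/ρ₀)/Δz = 9.81 × 8.9248 × 10⁻³ / 119 = 7.3573 × 10⁻⁴ s⁻².
N = √(7.3573 × 10⁻⁴) = 0.027124 rad s⁻¹ → T = 2π/N = 231.65 s ≈ 232 s.

232 s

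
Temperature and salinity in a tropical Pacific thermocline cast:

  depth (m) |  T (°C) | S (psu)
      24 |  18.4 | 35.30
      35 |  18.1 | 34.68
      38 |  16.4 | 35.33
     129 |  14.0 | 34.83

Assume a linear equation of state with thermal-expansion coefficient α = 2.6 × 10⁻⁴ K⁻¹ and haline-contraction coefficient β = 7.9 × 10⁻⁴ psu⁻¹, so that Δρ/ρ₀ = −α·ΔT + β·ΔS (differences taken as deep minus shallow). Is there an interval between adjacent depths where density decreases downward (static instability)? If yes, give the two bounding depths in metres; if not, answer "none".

Evaluate Δρ/ρ₀ = −αΔT + βΔS across each adjacent pair:
  24–35 m: −αΔT+βΔS = −(2.6 × 10⁻⁴)(-0.3)+(7.9 × 10⁻⁴)(-0.62) = -4.1 × 10⁻⁴ → UNSTABLE
  35–38 m: −αΔT+βΔS = −(2.6 × 10⁻⁴)(-1.7)+(7.9 × 10⁻⁴)(+0.65) = 9.6 × 10⁻⁴ → stable
  38–129 m: −αΔT+βΔS = −(2.6 × 10⁻⁴)(-2.4)+(7.9 × 10⁻⁴)(-0.50) = 2.3 × 10⁻⁴ → stable
The 24–35 m interval has Δρ < 0: lighter water underlies denser water.

24–35 m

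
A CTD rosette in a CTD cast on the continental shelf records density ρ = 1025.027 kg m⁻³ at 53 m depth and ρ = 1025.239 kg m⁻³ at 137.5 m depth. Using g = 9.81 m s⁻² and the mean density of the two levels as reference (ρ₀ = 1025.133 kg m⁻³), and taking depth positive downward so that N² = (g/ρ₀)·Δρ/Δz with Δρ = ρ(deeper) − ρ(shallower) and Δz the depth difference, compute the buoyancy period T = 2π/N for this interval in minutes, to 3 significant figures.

21.4 min

Δρ = 1025.239 − 1025.027 = 0.212 kg m⁻³ over Δz = 137.5 − 53 = 84.5 m.
N² = (9.81/1025.133) × (0.212/84.5) = 2.4009 × 10⁻⁵ s⁻².
N = √(2.4009 × 10⁻⁵) = 4.8999 × 10⁻³ rad s⁻¹, so T = 2π/N = 1.2823 × 10³ s = 21.372 min ≈ 21.4 min.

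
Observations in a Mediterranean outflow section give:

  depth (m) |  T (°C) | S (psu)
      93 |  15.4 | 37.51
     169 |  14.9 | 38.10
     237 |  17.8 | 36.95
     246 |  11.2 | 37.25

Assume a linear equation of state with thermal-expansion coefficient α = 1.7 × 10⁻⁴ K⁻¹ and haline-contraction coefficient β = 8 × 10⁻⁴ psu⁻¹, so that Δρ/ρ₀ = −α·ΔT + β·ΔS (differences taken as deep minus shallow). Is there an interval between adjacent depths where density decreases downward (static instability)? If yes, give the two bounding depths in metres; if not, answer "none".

Evaluate Δρ/ρ₀ = −αΔT + βΔS across each adjacent pair:
  93–169 m: −αΔT+βΔS = −(1.7 × 10⁻⁴)(-0.5)+(8 × 10⁻⁴)(+0.59) = 5.6 × 10⁻⁴ → stable
  169–237 m: −αΔT+βΔS = −(1.7 × 10⁻⁴)(+2.9)+(8 × 10⁻⁴)(-1.15) = -1.4 × 10⁻³ → UNSTABLE
  237–246 m: −αΔT+βΔS = −(1.7 × 10⁻⁴)(-6.6)+(8 × 10⁻⁴)(+0.30) = 1.4 × 10⁻³ → stable
The 169–237 m interval has Δρ < 0: lighter water underlies denser water.

169–237 m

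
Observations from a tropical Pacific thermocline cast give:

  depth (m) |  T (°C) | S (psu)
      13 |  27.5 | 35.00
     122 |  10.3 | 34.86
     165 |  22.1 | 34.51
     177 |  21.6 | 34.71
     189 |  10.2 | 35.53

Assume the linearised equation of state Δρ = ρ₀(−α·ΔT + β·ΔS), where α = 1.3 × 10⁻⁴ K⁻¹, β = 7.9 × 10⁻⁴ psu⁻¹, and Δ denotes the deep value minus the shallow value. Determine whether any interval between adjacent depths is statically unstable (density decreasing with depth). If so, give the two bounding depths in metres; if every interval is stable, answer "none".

Evaluate Δρ/ρ₀ = −αΔT + βΔS across each adjacent pair:
  13–122 m: −αΔT+βΔS = −(1.3 × 10⁻⁴)(-17.2)+(7.9 × 10⁻⁴)(-0.14) = 2.1 × 10⁻³ → stable
  122–165 m: −αΔT+βΔS = −(1.3 × 10⁻⁴)(+11.8)+(7.9 × 10⁻⁴)(-0.35) = -1.8 × 10⁻³ → UNSTABLE
  165–177 m: −αΔT+βΔS = −(1.3 × 10⁻⁴)(-0.5)+(7.9 × 10⁻⁴)(+0.20) = 2.2 × 10⁻⁴ → stable
  177–189 m: −αΔT+βΔS = −(1.3 × 10⁻⁴)(-11.4)+(7.9 × 10⁻⁴)(+0.82) = 2.1 × 10⁻³ → stable
The 122–165 m interval has Δρ < 0: lighter water underlies denser water.

122–165 m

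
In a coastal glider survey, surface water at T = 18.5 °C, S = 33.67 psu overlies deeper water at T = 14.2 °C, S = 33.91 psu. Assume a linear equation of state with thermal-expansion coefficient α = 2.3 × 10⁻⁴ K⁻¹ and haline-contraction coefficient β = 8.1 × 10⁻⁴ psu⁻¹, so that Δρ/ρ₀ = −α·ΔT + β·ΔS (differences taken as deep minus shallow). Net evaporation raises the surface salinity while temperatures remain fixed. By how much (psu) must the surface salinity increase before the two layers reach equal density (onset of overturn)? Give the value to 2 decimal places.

1.46 psu

Neutral buoyancy requires −α(T_deep − T_surf) + β(S_deep − S_surf′) = 0.
S_surf′ = S_deep − (α/β)·ΔT = 33.91 − (2.3 × 10⁻⁴/8.1 × 10⁻⁴)·(-4.3) = 35.1310 psu.
Increase required: 35.1310 − 33.67 = 1.4610 psu.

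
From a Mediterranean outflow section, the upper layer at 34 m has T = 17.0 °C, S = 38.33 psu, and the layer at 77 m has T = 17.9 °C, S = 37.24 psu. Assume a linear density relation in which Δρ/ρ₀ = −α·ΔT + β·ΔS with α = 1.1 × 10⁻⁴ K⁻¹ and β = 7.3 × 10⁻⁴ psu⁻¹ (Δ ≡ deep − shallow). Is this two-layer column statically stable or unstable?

ΔT = 17.9 − 17.0 = +0.9 K and ΔS = 37.24 − 38.33 = -1.09 psu (deep − shallow).
−αΔT = -9.90 × 10⁻⁵; βΔS = -7.957 × 10⁻⁴; sum Δρ/ρ₀ = -8.947 × 10⁻⁴.
Δρ/ρ₀ < 0, so Δρ < 0: deeper water is lighter → statically unstable; the column would overturn.

unstable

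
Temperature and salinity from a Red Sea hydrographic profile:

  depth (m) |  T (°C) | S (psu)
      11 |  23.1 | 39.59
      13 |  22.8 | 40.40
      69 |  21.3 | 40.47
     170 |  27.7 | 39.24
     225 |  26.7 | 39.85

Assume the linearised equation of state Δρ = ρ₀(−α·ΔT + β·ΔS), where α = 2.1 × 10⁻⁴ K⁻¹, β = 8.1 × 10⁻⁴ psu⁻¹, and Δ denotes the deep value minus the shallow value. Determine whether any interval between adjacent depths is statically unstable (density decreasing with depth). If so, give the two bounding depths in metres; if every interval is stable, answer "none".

Evaluate Δρ/ρ₀ = −αΔT + βΔS across each adjacent pair:
  11–13 m: −αΔT+βΔS = −(2.1 × 10⁻⁴)(-0.3)+(8.1 × 10⁻⁴)(+0.81) = 7.2 × 10⁻⁴ → stable
  13–69 m: −αΔT+βΔS = −(2.1 × 10⁻⁴)(-1.5)+(8.1 × 10⁻⁴)(+0.07) = 3.7 × 10⁻⁴ → stable
  69–170 m: −αΔT+βΔS = −(2.1 × 10⁻⁴)(+6.4)+(8.1 × 10⁻⁴)(-1.23) = -2.3 × 10⁻³ → UNSTABLE
  170–225 m: −αΔT+βΔS = −(2.1 × 10⁻⁴)(-1.0)+(8.1 × 10⁻⁴)(+0.61) = 7.0 × 10⁻⁴ → stable
The 69–170 m interval has Δρ < 0: lighter water underlies denser water.

69–170 m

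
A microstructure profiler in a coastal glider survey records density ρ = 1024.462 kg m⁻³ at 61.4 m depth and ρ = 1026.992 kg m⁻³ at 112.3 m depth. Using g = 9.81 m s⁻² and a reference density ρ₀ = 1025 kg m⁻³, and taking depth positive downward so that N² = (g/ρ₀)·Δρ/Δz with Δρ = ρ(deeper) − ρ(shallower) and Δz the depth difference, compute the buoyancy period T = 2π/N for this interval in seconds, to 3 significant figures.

Δρ = 1026.992 − 1024.462 = 2.530 kg m⁻³ over Δz = 112.3 − 61.4 = 50.9 m.
N² = (9.81/1025) × (2.530/50.9) = 4.7572 × 10⁻⁴ s⁻².
N = √(4.7572 × 10⁻⁴) = 0.021811 rad s⁻¹, so T = 2π/N = 288.07 s ≈ 288 s.

288 s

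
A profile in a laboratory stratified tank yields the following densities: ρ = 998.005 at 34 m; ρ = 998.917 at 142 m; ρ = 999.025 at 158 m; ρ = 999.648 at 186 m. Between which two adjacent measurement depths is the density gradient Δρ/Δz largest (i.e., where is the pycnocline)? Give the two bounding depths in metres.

158–186 m

Compute the density gradient over each adjacent pair:
  34–142 m: Δρ/Δz = 0.912/108 = 8.4 × 10⁻³ kg m⁻⁴
  142–158 m: Δρ/Δz = 0.108/16 = 6.7 × 10⁻³ kg m⁻⁴
  158–186 m: Δρ/Δz = 0.623/28 = 0.022 kg m⁻⁴
The largest gradient is in the 158–186 m interval — the pycnocline.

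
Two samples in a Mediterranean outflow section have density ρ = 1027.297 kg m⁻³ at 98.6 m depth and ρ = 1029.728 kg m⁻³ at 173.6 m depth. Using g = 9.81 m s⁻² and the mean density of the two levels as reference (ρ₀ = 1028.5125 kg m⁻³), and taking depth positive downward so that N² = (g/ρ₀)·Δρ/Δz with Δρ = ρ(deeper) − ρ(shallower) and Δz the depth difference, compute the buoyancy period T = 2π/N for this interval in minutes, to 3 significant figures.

5.96 min

Δρ = 1029.728 − 1027.297 = 2.431 kg m⁻³ over Δz = 173.6 − 98.6 = 75 m.
N² = (9.81/1028.5125) × (2.431/75) = 3.0916 × 10⁻⁴ s⁻².
N = √(3.0916 × 10⁻⁴) = 0.017583 rad s⁻¹, so T = 2π/N = 357.34 s = 5.9557 min ≈ 5.96 min.
Since Δρ > 0 the layer is stably stratified.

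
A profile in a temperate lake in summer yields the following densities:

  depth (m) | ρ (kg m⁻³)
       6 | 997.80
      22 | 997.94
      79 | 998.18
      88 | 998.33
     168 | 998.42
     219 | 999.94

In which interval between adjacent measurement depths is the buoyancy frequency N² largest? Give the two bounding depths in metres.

Compute the density gradient over each adjacent pair:
  6–22 m: Δρ/Δz = 0.14/16 = 8.8 × 10⁻³ kg m⁻⁴
  22–79 m: Δρ/Δz = 0.24/57 = 4.2 × 10⁻³ kg m⁻⁴
  79–88 m: Δρ/Δz = 0.15/9 = 0.017 kg m⁻⁴
  88–168 m: Δρ/Δz = 0.09/80 = 1.1 × 10⁻³ kg m⁻⁴
  168–219 m: Δρ/Δz = 1.52/51 = 0.030 kg m⁻⁴
The largest gradient is in the 168–219 m interval — the pycnocline.

168–219 m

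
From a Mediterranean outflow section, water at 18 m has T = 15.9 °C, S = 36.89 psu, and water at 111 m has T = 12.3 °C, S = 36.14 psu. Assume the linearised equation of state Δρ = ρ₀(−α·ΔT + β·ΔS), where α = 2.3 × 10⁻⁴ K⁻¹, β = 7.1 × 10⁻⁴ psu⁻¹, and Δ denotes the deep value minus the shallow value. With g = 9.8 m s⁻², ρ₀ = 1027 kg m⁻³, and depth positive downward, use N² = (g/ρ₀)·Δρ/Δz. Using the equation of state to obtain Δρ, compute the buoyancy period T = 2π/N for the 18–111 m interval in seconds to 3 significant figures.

1.13 × 10³ s

ΔT = -3.6 K, ΔS = -0.75 psu (deep − shallow).
Δρ/ρ₀ = −αΔT + βΔS = 8.28 × 10⁻⁴ − 5.325 × 10⁻⁴ = 2.955 × 10⁻⁴, so Δρ ≈ 0.3035 kg m⁻³.
N² = (g/ρ₀)·Δρ/Δz = g·(Δρ/ρ₀)/Δz = 9.8 × 2.955 × 10⁻⁴ / 93 = 3.1139 × 10⁻⁵ s⁻².
N = √(3.1139 × 10⁻⁵) = 5.5802 × 10⁻³ rad s⁻¹ → T = 2π/N = 1.1260 × 10³ s ≈ 1.13 × 10³ s.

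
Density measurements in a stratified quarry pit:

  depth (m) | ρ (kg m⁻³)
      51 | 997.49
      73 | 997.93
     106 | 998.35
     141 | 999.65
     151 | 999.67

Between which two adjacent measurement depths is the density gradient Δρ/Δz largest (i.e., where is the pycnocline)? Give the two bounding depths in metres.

106–141 m

Compute the density gradient over each adjacent pair:
  51–73 m: Δρ/Δz = 0.44/22 = 0.020 kg m⁻⁴
  73–106 m: Δρ/Δz = 0.42/33 = 0.013 kg m⁻⁴
  106–141 m: Δρ/Δz = 1.30/35 = 0.037 kg m⁻⁴
  141–151 m: Δρ/Δz = 0.02/10 = 2.0 × 10⁻³ kg m⁻⁴
The largest gradient is in the 106–141 m interval — the pycnocline.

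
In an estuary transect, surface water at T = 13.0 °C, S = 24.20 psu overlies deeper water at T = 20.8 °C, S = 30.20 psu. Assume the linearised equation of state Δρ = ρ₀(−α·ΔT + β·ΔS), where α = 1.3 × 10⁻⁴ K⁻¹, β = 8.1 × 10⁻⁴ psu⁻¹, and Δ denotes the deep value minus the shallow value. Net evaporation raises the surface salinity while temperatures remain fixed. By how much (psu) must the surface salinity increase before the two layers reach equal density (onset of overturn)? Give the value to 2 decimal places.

4.75 psu

Neutral buoyancy requires −α(T_deep − T_surf) + β(S_deep − S_surf′) = 0.
S_surf′ = S_deep − (α/β)·ΔT = 30.20 − (1.3 × 10⁻⁴/8.1 × 10⁻⁴)·(+7.8) = 28.9481 psu.
Increase required: 28.9481 − 24.20 = 4.7481 psu.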